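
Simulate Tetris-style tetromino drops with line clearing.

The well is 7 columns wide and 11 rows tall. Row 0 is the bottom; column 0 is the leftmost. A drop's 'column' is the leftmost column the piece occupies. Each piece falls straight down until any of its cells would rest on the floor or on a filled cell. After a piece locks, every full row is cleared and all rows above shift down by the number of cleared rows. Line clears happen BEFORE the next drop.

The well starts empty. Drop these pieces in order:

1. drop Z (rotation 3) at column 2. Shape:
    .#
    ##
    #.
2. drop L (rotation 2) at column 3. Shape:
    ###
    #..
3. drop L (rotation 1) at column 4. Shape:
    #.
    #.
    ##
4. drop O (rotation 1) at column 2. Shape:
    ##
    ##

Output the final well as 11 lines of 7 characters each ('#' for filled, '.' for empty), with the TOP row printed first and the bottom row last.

Drop 1: Z rot3 at col 2 lands with bottom-row=0; cleared 0 line(s) (total 0); column heights now [0 0 2 3 0 0 0], max=3
Drop 2: L rot2 at col 3 lands with bottom-row=3; cleared 0 line(s) (total 0); column heights now [0 0 2 5 5 5 0], max=5
Drop 3: L rot1 at col 4 lands with bottom-row=5; cleared 0 line(s) (total 0); column heights now [0 0 2 5 8 6 0], max=8
Drop 4: O rot1 at col 2 lands with bottom-row=5; cleared 0 line(s) (total 0); column heights now [0 0 7 7 8 6 0], max=8

Answer: .......
.......
.......
....#..
..###..
..####.
...###.
...#...
...#...
..##...
..#....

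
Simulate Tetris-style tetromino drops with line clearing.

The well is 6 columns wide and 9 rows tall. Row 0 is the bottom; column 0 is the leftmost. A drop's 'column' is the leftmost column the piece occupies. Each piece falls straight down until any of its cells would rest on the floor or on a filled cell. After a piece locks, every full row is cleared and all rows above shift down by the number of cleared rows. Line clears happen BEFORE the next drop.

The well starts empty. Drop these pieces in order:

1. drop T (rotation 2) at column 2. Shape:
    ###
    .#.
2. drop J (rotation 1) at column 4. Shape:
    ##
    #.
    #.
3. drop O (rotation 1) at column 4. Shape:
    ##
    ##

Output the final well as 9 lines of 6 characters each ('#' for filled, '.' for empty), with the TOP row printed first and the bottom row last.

Answer: ......
......
....##
....##
....##
....#.
....#.
..###.
...#..

Derivation:
Drop 1: T rot2 at col 2 lands with bottom-row=0; cleared 0 line(s) (total 0); column heights now [0 0 2 2 2 0], max=2
Drop 2: J rot1 at col 4 lands with bottom-row=2; cleared 0 line(s) (total 0); column heights now [0 0 2 2 5 5], max=5
Drop 3: O rot1 at col 4 lands with bottom-row=5; cleared 0 line(s) (total 0); column heights now [0 0 2 2 7 7], max=7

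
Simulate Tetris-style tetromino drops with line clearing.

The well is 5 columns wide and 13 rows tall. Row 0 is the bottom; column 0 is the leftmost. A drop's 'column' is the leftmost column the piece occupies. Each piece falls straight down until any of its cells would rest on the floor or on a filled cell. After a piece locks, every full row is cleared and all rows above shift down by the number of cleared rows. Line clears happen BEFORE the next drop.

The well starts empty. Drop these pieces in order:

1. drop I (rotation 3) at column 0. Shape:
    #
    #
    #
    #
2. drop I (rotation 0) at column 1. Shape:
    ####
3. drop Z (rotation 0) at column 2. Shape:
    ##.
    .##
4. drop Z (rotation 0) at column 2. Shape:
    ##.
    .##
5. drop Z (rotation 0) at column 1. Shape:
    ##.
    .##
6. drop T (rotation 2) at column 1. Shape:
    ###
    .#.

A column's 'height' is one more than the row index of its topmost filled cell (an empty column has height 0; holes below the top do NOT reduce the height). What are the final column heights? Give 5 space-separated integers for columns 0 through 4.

Answer: 3 8 8 8 3

Derivation:
Drop 1: I rot3 at col 0 lands with bottom-row=0; cleared 0 line(s) (total 0); column heights now [4 0 0 0 0], max=4
Drop 2: I rot0 at col 1 lands with bottom-row=0; cleared 1 line(s) (total 1); column heights now [3 0 0 0 0], max=3
Drop 3: Z rot0 at col 2 lands with bottom-row=0; cleared 0 line(s) (total 1); column heights now [3 0 2 2 1], max=3
Drop 4: Z rot0 at col 2 lands with bottom-row=2; cleared 0 line(s) (total 1); column heights now [3 0 4 4 3], max=4
Drop 5: Z rot0 at col 1 lands with bottom-row=4; cleared 0 line(s) (total 1); column heights now [3 6 6 5 3], max=6
Drop 6: T rot2 at col 1 lands with bottom-row=6; cleared 0 line(s) (total 1); column heights now [3 8 8 8 3], max=8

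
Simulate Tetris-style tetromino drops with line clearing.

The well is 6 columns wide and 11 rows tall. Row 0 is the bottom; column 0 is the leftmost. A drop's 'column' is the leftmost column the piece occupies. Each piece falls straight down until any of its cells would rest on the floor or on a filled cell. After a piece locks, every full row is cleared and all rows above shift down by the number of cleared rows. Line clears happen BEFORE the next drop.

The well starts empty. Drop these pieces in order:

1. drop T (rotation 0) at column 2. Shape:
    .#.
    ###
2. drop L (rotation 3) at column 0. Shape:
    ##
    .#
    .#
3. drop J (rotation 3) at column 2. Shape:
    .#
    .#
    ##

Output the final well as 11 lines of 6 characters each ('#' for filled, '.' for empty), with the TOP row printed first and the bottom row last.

Drop 1: T rot0 at col 2 lands with bottom-row=0; cleared 0 line(s) (total 0); column heights now [0 0 1 2 1 0], max=2
Drop 2: L rot3 at col 0 lands with bottom-row=0; cleared 0 line(s) (total 0); column heights now [3 3 1 2 1 0], max=3
Drop 3: J rot3 at col 2 lands with bottom-row=2; cleared 0 line(s) (total 0); column heights now [3 3 3 5 1 0], max=5

Answer: ......
......
......
......
......
......
...#..
...#..
####..
.#.#..
.####.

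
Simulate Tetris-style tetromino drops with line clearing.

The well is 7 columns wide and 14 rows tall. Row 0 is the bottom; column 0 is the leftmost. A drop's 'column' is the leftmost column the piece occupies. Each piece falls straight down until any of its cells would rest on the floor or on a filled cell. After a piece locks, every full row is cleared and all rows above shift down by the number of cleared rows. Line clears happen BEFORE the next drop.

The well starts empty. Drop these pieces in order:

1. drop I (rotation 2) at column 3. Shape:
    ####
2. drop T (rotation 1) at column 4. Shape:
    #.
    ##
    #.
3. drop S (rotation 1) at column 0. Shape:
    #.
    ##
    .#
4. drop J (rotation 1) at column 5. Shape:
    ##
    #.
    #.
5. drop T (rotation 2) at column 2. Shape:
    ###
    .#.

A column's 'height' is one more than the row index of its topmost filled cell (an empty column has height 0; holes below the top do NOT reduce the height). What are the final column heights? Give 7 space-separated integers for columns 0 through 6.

Answer: 3 2 5 5 5 6 6

Derivation:
Drop 1: I rot2 at col 3 lands with bottom-row=0; cleared 0 line(s) (total 0); column heights now [0 0 0 1 1 1 1], max=1
Drop 2: T rot1 at col 4 lands with bottom-row=1; cleared 0 line(s) (total 0); column heights now [0 0 0 1 4 3 1], max=4
Drop 3: S rot1 at col 0 lands with bottom-row=0; cleared 0 line(s) (total 0); column heights now [3 2 0 1 4 3 1], max=4
Drop 4: J rot1 at col 5 lands with bottom-row=3; cleared 0 line(s) (total 0); column heights now [3 2 0 1 4 6 6], max=6
Drop 5: T rot2 at col 2 lands with bottom-row=3; cleared 0 line(s) (total 0); column heights now [3 2 5 5 5 6 6], max=6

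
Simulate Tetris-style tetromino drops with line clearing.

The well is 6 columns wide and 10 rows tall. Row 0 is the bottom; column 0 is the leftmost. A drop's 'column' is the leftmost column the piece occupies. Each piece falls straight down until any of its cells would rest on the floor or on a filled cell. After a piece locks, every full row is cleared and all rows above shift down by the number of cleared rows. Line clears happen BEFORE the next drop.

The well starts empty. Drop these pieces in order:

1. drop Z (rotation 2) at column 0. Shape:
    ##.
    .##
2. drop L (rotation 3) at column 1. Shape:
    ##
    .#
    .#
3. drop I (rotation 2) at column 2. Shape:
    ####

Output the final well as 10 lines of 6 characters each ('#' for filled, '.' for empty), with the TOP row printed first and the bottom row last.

Drop 1: Z rot2 at col 0 lands with bottom-row=0; cleared 0 line(s) (total 0); column heights now [2 2 1 0 0 0], max=2
Drop 2: L rot3 at col 1 lands with bottom-row=1; cleared 0 line(s) (total 0); column heights now [2 4 4 0 0 0], max=4
Drop 3: I rot2 at col 2 lands with bottom-row=4; cleared 0 line(s) (total 0); column heights now [2 4 5 5 5 5], max=5

Answer: ......
......
......
......
......
..####
.##...
..#...
###...
.##...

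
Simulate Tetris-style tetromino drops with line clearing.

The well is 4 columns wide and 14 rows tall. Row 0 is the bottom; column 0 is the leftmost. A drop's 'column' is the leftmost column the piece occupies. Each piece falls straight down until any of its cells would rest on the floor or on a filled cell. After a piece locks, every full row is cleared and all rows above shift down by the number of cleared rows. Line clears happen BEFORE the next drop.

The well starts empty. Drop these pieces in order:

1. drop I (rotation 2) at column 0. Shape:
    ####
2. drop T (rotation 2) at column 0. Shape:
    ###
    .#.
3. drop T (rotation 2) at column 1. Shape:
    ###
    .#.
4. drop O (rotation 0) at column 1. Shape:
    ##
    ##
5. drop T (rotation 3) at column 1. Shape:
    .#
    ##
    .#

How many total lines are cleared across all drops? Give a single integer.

Answer: 1

Derivation:
Drop 1: I rot2 at col 0 lands with bottom-row=0; cleared 1 line(s) (total 1); column heights now [0 0 0 0], max=0
Drop 2: T rot2 at col 0 lands with bottom-row=0; cleared 0 line(s) (total 1); column heights now [2 2 2 0], max=2
Drop 3: T rot2 at col 1 lands with bottom-row=2; cleared 0 line(s) (total 1); column heights now [2 4 4 4], max=4
Drop 4: O rot0 at col 1 lands with bottom-row=4; cleared 0 line(s) (total 1); column heights now [2 6 6 4], max=6
Drop 5: T rot3 at col 1 lands with bottom-row=6; cleared 0 line(s) (total 1); column heights now [2 8 9 4], max=9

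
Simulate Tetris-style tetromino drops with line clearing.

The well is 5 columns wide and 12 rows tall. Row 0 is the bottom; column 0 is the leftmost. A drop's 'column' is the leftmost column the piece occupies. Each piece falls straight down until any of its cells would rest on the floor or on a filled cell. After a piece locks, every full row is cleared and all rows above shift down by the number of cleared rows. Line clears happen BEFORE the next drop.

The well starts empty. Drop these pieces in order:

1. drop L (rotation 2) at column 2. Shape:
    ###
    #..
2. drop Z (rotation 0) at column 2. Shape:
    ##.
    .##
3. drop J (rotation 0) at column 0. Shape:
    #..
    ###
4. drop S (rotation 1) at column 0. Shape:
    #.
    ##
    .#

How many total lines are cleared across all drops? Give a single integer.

Drop 1: L rot2 at col 2 lands with bottom-row=0; cleared 0 line(s) (total 0); column heights now [0 0 2 2 2], max=2
Drop 2: Z rot0 at col 2 lands with bottom-row=2; cleared 0 line(s) (total 0); column heights now [0 0 4 4 3], max=4
Drop 3: J rot0 at col 0 lands with bottom-row=4; cleared 0 line(s) (total 0); column heights now [6 5 5 4 3], max=6
Drop 4: S rot1 at col 0 lands with bottom-row=5; cleared 0 line(s) (total 0); column heights now [8 7 5 4 3], max=8

Answer: 0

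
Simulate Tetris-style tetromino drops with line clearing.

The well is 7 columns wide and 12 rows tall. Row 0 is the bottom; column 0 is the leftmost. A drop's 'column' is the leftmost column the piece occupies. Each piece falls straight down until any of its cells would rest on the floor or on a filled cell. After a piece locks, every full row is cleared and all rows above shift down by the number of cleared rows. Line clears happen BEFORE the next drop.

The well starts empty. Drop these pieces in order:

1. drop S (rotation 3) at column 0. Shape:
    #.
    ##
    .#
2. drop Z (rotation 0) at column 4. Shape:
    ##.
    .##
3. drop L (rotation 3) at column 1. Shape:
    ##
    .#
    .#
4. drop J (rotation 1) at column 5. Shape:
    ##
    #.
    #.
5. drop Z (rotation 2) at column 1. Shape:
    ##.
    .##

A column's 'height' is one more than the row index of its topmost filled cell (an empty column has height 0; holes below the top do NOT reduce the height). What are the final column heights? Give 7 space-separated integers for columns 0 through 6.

Answer: 3 5 5 4 2 5 5

Derivation:
Drop 1: S rot3 at col 0 lands with bottom-row=0; cleared 0 line(s) (total 0); column heights now [3 2 0 0 0 0 0], max=3
Drop 2: Z rot0 at col 4 lands with bottom-row=0; cleared 0 line(s) (total 0); column heights now [3 2 0 0 2 2 1], max=3
Drop 3: L rot3 at col 1 lands with bottom-row=0; cleared 0 line(s) (total 0); column heights now [3 3 3 0 2 2 1], max=3
Drop 4: J rot1 at col 5 lands with bottom-row=2; cleared 0 line(s) (total 0); column heights now [3 3 3 0 2 5 5], max=5
Drop 5: Z rot2 at col 1 lands with bottom-row=3; cleared 0 line(s) (total 0); column heights now [3 5 5 4 2 5 5], max=5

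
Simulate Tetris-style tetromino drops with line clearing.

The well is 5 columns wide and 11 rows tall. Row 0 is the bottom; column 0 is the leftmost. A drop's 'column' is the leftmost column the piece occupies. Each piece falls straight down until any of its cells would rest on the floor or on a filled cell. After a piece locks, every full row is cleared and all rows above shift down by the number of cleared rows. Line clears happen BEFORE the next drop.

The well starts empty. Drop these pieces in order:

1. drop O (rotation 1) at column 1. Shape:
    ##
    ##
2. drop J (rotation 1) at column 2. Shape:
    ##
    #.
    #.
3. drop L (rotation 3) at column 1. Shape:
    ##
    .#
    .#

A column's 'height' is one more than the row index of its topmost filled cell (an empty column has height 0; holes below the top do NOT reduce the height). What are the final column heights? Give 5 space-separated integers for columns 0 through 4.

Drop 1: O rot1 at col 1 lands with bottom-row=0; cleared 0 line(s) (total 0); column heights now [0 2 2 0 0], max=2
Drop 2: J rot1 at col 2 lands with bottom-row=2; cleared 0 line(s) (total 0); column heights now [0 2 5 5 0], max=5
Drop 3: L rot3 at col 1 lands with bottom-row=5; cleared 0 line(s) (total 0); column heights now [0 8 8 5 0], max=8

Answer: 0 8 8 5 0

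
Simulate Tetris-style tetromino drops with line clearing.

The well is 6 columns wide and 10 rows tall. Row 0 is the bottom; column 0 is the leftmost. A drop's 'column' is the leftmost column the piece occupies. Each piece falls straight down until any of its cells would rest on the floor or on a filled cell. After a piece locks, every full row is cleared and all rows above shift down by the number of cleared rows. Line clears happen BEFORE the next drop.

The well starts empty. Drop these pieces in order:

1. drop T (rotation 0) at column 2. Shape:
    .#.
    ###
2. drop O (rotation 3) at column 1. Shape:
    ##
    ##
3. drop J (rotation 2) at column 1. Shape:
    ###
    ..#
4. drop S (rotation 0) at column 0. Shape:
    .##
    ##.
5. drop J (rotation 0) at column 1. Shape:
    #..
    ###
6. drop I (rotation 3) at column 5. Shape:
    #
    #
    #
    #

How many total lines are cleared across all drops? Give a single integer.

Answer: 0

Derivation:
Drop 1: T rot0 at col 2 lands with bottom-row=0; cleared 0 line(s) (total 0); column heights now [0 0 1 2 1 0], max=2
Drop 2: O rot3 at col 1 lands with bottom-row=1; cleared 0 line(s) (total 0); column heights now [0 3 3 2 1 0], max=3
Drop 3: J rot2 at col 1 lands with bottom-row=2; cleared 0 line(s) (total 0); column heights now [0 4 4 4 1 0], max=4
Drop 4: S rot0 at col 0 lands with bottom-row=4; cleared 0 line(s) (total 0); column heights now [5 6 6 4 1 0], max=6
Drop 5: J rot0 at col 1 lands with bottom-row=6; cleared 0 line(s) (total 0); column heights now [5 8 7 7 1 0], max=8
Drop 6: I rot3 at col 5 lands with bottom-row=0; cleared 0 line(s) (total 0); column heights now [5 8 7 7 1 4], max=8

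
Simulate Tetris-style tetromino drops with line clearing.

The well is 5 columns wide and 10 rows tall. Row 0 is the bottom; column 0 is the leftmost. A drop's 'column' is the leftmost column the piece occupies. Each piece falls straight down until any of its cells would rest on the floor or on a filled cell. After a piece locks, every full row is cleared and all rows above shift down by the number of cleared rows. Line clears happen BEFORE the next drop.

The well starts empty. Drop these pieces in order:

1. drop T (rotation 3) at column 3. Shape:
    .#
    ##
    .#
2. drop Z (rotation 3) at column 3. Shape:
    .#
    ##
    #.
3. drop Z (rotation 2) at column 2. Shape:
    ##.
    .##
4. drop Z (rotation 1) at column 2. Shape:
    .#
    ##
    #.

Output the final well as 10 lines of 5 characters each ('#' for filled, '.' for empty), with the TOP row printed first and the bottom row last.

Answer: ...#.
..##.
..#..
..##.
...##
....#
...##
...##
...##
....#

Derivation:
Drop 1: T rot3 at col 3 lands with bottom-row=0; cleared 0 line(s) (total 0); column heights now [0 0 0 2 3], max=3
Drop 2: Z rot3 at col 3 lands with bottom-row=2; cleared 0 line(s) (total 0); column heights now [0 0 0 4 5], max=5
Drop 3: Z rot2 at col 2 lands with bottom-row=5; cleared 0 line(s) (total 0); column heights now [0 0 7 7 6], max=7
Drop 4: Z rot1 at col 2 lands with bottom-row=7; cleared 0 line(s) (total 0); column heights now [0 0 9 10 6], max=10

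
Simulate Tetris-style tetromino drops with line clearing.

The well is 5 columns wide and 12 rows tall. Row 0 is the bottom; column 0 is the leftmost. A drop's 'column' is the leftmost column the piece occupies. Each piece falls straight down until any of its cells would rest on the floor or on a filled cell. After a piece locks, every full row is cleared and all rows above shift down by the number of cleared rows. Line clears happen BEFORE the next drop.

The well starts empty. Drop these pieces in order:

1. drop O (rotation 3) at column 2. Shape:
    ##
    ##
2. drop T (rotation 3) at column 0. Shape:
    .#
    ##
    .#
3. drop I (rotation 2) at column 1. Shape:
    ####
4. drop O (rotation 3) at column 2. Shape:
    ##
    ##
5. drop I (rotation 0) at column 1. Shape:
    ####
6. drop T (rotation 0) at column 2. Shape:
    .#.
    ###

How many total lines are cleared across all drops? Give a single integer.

Drop 1: O rot3 at col 2 lands with bottom-row=0; cleared 0 line(s) (total 0); column heights now [0 0 2 2 0], max=2
Drop 2: T rot3 at col 0 lands with bottom-row=0; cleared 0 line(s) (total 0); column heights now [2 3 2 2 0], max=3
Drop 3: I rot2 at col 1 lands with bottom-row=3; cleared 0 line(s) (total 0); column heights now [2 4 4 4 4], max=4
Drop 4: O rot3 at col 2 lands with bottom-row=4; cleared 0 line(s) (total 0); column heights now [2 4 6 6 4], max=6
Drop 5: I rot0 at col 1 lands with bottom-row=6; cleared 0 line(s) (total 0); column heights now [2 7 7 7 7], max=7
Drop 6: T rot0 at col 2 lands with bottom-row=7; cleared 0 line(s) (total 0); column heights now [2 7 8 9 8], max=9

Answer: 0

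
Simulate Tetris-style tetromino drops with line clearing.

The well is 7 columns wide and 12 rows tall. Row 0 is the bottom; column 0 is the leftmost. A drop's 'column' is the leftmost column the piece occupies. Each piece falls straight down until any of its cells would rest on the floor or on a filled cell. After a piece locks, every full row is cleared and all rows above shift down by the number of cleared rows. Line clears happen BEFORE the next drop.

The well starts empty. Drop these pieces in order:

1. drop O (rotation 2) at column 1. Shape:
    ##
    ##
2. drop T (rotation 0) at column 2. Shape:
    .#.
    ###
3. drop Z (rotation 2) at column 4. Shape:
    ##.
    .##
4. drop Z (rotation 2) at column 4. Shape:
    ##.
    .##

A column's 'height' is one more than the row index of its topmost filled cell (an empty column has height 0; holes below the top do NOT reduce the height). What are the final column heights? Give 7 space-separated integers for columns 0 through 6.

Drop 1: O rot2 at col 1 lands with bottom-row=0; cleared 0 line(s) (total 0); column heights now [0 2 2 0 0 0 0], max=2
Drop 2: T rot0 at col 2 lands with bottom-row=2; cleared 0 line(s) (total 0); column heights now [0 2 3 4 3 0 0], max=4
Drop 3: Z rot2 at col 4 lands with bottom-row=2; cleared 0 line(s) (total 0); column heights now [0 2 3 4 4 4 3], max=4
Drop 4: Z rot2 at col 4 lands with bottom-row=4; cleared 0 line(s) (total 0); column heights now [0 2 3 4 6 6 5], max=6

Answer: 0 2 3 4 6 6 5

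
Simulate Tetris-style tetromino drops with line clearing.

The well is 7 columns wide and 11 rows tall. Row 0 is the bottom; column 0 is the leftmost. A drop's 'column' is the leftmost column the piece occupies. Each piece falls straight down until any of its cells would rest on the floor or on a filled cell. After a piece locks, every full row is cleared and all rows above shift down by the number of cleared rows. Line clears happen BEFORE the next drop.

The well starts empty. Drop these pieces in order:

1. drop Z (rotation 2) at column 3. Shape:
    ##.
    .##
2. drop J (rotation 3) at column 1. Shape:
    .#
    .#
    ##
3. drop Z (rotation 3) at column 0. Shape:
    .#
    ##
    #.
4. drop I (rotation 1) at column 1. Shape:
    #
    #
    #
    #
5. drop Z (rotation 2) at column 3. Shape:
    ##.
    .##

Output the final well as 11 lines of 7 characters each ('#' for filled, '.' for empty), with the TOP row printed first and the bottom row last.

Answer: .......
.......
.......
.......
.#.....
.#.....
.#.....
.#.##..
.##.##.
#####..
###.##.

Derivation:
Drop 1: Z rot2 at col 3 lands with bottom-row=0; cleared 0 line(s) (total 0); column heights now [0 0 0 2 2 1 0], max=2
Drop 2: J rot3 at col 1 lands with bottom-row=0; cleared 0 line(s) (total 0); column heights now [0 1 3 2 2 1 0], max=3
Drop 3: Z rot3 at col 0 lands with bottom-row=0; cleared 0 line(s) (total 0); column heights now [2 3 3 2 2 1 0], max=3
Drop 4: I rot1 at col 1 lands with bottom-row=3; cleared 0 line(s) (total 0); column heights now [2 7 3 2 2 1 0], max=7
Drop 5: Z rot2 at col 3 lands with bottom-row=2; cleared 0 line(s) (total 0); column heights now [2 7 3 4 4 3 0], max=7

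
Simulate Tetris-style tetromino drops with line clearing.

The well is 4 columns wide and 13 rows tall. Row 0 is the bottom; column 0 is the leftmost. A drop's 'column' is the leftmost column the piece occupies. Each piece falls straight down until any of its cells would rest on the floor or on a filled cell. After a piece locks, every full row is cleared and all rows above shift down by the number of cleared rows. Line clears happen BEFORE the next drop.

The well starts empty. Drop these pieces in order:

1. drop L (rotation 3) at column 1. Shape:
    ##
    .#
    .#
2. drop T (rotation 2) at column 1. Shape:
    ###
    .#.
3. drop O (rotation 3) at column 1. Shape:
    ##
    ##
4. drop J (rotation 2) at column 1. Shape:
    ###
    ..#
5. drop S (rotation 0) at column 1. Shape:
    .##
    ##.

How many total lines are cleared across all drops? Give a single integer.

Answer: 0

Derivation:
Drop 1: L rot3 at col 1 lands with bottom-row=0; cleared 0 line(s) (total 0); column heights now [0 3 3 0], max=3
Drop 2: T rot2 at col 1 lands with bottom-row=3; cleared 0 line(s) (total 0); column heights now [0 5 5 5], max=5
Drop 3: O rot3 at col 1 lands with bottom-row=5; cleared 0 line(s) (total 0); column heights now [0 7 7 5], max=7
Drop 4: J rot2 at col 1 lands with bottom-row=6; cleared 0 line(s) (total 0); column heights now [0 8 8 8], max=8
Drop 5: S rot0 at col 1 lands with bottom-row=8; cleared 0 line(s) (total 0); column heights now [0 9 10 10], max=10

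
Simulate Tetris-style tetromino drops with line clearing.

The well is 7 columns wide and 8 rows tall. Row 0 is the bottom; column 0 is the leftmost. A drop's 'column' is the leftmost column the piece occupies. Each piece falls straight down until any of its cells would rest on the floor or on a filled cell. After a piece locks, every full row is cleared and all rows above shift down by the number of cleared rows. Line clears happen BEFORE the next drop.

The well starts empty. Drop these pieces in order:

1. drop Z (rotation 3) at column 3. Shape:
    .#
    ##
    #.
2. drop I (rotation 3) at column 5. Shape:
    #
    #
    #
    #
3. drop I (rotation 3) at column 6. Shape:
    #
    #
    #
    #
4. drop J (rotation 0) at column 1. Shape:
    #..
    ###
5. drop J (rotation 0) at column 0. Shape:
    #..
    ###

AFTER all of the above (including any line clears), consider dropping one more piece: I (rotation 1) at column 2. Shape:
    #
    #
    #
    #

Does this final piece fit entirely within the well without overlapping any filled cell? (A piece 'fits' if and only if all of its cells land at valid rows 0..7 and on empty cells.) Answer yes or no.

Answer: no

Derivation:
Drop 1: Z rot3 at col 3 lands with bottom-row=0; cleared 0 line(s) (total 0); column heights now [0 0 0 2 3 0 0], max=3
Drop 2: I rot3 at col 5 lands with bottom-row=0; cleared 0 line(s) (total 0); column heights now [0 0 0 2 3 4 0], max=4
Drop 3: I rot3 at col 6 lands with bottom-row=0; cleared 0 line(s) (total 0); column heights now [0 0 0 2 3 4 4], max=4
Drop 4: J rot0 at col 1 lands with bottom-row=2; cleared 0 line(s) (total 0); column heights now [0 4 3 3 3 4 4], max=4
Drop 5: J rot0 at col 0 lands with bottom-row=4; cleared 0 line(s) (total 0); column heights now [6 5 5 3 3 4 4], max=6
Test piece I rot1 at col 2 (width 1): heights before test = [6 5 5 3 3 4 4]; fits = False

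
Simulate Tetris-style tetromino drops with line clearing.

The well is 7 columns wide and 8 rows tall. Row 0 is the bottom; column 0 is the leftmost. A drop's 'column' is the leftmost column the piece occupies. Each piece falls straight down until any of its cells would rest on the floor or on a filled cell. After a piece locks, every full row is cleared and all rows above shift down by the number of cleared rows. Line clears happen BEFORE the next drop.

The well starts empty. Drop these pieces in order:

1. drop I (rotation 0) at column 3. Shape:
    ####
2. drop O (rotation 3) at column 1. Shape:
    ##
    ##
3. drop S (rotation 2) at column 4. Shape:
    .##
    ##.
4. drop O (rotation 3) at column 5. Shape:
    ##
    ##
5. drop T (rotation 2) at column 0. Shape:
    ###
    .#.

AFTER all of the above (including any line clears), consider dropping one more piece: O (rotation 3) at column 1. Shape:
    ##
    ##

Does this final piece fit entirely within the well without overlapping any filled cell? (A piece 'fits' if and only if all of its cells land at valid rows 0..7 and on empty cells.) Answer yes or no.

Drop 1: I rot0 at col 3 lands with bottom-row=0; cleared 0 line(s) (total 0); column heights now [0 0 0 1 1 1 1], max=1
Drop 2: O rot3 at col 1 lands with bottom-row=0; cleared 0 line(s) (total 0); column heights now [0 2 2 1 1 1 1], max=2
Drop 3: S rot2 at col 4 lands with bottom-row=1; cleared 0 line(s) (total 0); column heights now [0 2 2 1 2 3 3], max=3
Drop 4: O rot3 at col 5 lands with bottom-row=3; cleared 0 line(s) (total 0); column heights now [0 2 2 1 2 5 5], max=5
Drop 5: T rot2 at col 0 lands with bottom-row=2; cleared 0 line(s) (total 0); column heights now [4 4 4 1 2 5 5], max=5
Test piece O rot3 at col 1 (width 2): heights before test = [4 4 4 1 2 5 5]; fits = True

Answer: yes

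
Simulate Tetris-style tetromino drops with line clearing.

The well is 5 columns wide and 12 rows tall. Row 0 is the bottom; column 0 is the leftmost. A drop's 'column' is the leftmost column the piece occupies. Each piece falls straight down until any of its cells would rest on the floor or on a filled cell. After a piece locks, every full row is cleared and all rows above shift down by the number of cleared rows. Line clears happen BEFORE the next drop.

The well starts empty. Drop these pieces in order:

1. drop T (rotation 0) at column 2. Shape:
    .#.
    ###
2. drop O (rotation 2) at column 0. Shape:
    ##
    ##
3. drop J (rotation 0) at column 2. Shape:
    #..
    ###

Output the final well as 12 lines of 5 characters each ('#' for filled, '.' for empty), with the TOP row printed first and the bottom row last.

Drop 1: T rot0 at col 2 lands with bottom-row=0; cleared 0 line(s) (total 0); column heights now [0 0 1 2 1], max=2
Drop 2: O rot2 at col 0 lands with bottom-row=0; cleared 1 line(s) (total 1); column heights now [1 1 0 1 0], max=1
Drop 3: J rot0 at col 2 lands with bottom-row=1; cleared 0 line(s) (total 1); column heights now [1 1 3 2 2], max=3

Answer: .....
.....
.....
.....
.....
.....
.....
.....
.....
..#..
..###
##.#.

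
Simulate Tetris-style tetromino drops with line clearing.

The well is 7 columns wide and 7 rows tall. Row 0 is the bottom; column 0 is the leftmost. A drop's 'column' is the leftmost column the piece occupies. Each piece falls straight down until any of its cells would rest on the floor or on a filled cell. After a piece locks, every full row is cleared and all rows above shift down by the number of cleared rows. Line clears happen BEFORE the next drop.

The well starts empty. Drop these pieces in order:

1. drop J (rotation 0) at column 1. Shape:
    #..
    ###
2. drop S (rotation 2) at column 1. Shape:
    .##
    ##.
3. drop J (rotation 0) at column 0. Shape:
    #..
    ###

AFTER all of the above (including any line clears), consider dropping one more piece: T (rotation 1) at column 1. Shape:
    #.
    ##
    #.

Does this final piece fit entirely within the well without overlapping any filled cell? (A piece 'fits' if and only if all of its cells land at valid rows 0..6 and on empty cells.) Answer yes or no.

Drop 1: J rot0 at col 1 lands with bottom-row=0; cleared 0 line(s) (total 0); column heights now [0 2 1 1 0 0 0], max=2
Drop 2: S rot2 at col 1 lands with bottom-row=2; cleared 0 line(s) (total 0); column heights now [0 3 4 4 0 0 0], max=4
Drop 3: J rot0 at col 0 lands with bottom-row=4; cleared 0 line(s) (total 0); column heights now [6 5 5 4 0 0 0], max=6
Test piece T rot1 at col 1 (width 2): heights before test = [6 5 5 4 0 0 0]; fits = False

Answer: no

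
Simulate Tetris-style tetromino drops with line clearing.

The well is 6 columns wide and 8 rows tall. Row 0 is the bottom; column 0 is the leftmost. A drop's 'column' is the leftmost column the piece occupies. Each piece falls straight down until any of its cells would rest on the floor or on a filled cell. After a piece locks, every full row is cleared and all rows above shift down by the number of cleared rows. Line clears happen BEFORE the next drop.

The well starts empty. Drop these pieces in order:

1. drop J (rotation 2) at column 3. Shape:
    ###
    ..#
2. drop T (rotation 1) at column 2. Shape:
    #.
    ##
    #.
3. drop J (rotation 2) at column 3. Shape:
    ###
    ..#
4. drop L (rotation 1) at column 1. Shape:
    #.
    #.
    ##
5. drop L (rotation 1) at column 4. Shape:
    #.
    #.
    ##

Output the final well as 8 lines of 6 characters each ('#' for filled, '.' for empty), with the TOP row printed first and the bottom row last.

Drop 1: J rot2 at col 3 lands with bottom-row=0; cleared 0 line(s) (total 0); column heights now [0 0 0 2 2 2], max=2
Drop 2: T rot1 at col 2 lands with bottom-row=1; cleared 0 line(s) (total 0); column heights now [0 0 4 3 2 2], max=4
Drop 3: J rot2 at col 3 lands with bottom-row=2; cleared 0 line(s) (total 0); column heights now [0 0 4 4 4 4], max=4
Drop 4: L rot1 at col 1 lands with bottom-row=4; cleared 0 line(s) (total 0); column heights now [0 7 5 4 4 4], max=7
Drop 5: L rot1 at col 4 lands with bottom-row=4; cleared 0 line(s) (total 0); column heights now [0 7 5 4 7 5], max=7

Answer: ......
.#..#.
.#..#.
.##.##
..####
..##.#
..####
.....#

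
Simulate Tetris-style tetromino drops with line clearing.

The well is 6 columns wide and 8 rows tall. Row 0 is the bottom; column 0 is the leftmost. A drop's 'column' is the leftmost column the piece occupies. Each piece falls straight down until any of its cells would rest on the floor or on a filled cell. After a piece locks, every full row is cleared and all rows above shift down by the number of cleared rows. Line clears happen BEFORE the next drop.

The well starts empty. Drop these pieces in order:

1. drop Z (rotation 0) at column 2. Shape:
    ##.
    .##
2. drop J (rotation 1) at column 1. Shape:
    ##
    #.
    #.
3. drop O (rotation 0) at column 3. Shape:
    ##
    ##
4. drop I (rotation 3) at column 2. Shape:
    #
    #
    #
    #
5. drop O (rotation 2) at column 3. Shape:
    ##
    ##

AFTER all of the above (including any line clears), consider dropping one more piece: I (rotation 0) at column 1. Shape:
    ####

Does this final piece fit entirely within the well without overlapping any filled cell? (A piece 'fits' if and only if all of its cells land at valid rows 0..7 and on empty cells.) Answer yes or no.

Answer: yes

Derivation:
Drop 1: Z rot0 at col 2 lands with bottom-row=0; cleared 0 line(s) (total 0); column heights now [0 0 2 2 1 0], max=2
Drop 2: J rot1 at col 1 lands with bottom-row=0; cleared 0 line(s) (total 0); column heights now [0 3 3 2 1 0], max=3
Drop 3: O rot0 at col 3 lands with bottom-row=2; cleared 0 line(s) (total 0); column heights now [0 3 3 4 4 0], max=4
Drop 4: I rot3 at col 2 lands with bottom-row=3; cleared 0 line(s) (total 0); column heights now [0 3 7 4 4 0], max=7
Drop 5: O rot2 at col 3 lands with bottom-row=4; cleared 0 line(s) (total 0); column heights now [0 3 7 6 6 0], max=7
Test piece I rot0 at col 1 (width 4): heights before test = [0 3 7 6 6 0]; fits = True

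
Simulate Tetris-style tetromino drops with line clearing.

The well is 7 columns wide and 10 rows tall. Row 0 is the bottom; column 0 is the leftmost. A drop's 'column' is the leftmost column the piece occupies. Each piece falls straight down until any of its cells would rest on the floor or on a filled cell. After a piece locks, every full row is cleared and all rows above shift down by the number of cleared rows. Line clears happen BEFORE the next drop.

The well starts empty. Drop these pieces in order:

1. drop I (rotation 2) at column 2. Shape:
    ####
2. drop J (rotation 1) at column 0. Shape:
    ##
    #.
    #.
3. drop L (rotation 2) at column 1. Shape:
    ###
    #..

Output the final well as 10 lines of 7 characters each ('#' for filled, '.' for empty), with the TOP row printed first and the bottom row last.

Answer: .......
.......
.......
.......
.......
.###...
.#.....
##.....
#......
#.####.

Derivation:
Drop 1: I rot2 at col 2 lands with bottom-row=0; cleared 0 line(s) (total 0); column heights now [0 0 1 1 1 1 0], max=1
Drop 2: J rot1 at col 0 lands with bottom-row=0; cleared 0 line(s) (total 0); column heights now [3 3 1 1 1 1 0], max=3
Drop 3: L rot2 at col 1 lands with bottom-row=3; cleared 0 line(s) (total 0); column heights now [3 5 5 5 1 1 0], max=5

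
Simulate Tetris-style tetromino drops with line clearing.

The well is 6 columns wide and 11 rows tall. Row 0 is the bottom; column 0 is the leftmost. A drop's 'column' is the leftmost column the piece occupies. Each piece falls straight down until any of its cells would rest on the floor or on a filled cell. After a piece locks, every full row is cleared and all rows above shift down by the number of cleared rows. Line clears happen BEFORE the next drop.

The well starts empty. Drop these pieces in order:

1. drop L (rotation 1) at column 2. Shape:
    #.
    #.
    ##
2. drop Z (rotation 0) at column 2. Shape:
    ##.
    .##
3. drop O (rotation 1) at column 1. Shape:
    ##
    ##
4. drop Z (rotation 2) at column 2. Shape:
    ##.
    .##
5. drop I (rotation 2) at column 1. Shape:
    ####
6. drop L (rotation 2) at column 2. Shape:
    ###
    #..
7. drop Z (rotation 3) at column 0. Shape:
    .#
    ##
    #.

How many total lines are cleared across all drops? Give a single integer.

Drop 1: L rot1 at col 2 lands with bottom-row=0; cleared 0 line(s) (total 0); column heights now [0 0 3 1 0 0], max=3
Drop 2: Z rot0 at col 2 lands with bottom-row=2; cleared 0 line(s) (total 0); column heights now [0 0 4 4 3 0], max=4
Drop 3: O rot1 at col 1 lands with bottom-row=4; cleared 0 line(s) (total 0); column heights now [0 6 6 4 3 0], max=6
Drop 4: Z rot2 at col 2 lands with bottom-row=5; cleared 0 line(s) (total 0); column heights now [0 6 7 7 6 0], max=7
Drop 5: I rot2 at col 1 lands with bottom-row=7; cleared 0 line(s) (total 0); column heights now [0 8 8 8 8 0], max=8
Drop 6: L rot2 at col 2 lands with bottom-row=8; cleared 0 line(s) (total 0); column heights now [0 8 10 10 10 0], max=10
Drop 7: Z rot3 at col 0 lands with bottom-row=7; cleared 0 line(s) (total 0); column heights now [9 10 10 10 10 0], max=10

Answer: 0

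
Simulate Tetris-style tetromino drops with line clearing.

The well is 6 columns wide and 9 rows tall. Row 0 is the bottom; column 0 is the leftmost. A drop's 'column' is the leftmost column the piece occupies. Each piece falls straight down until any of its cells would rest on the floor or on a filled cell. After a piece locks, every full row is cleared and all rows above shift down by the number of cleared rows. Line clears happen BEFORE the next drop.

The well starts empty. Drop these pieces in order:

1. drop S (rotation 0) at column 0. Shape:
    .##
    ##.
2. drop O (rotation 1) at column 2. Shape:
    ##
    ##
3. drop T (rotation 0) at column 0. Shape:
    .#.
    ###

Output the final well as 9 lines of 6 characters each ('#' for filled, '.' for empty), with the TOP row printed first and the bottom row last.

Answer: ......
......
......
.#....
###...
..##..
..##..
.##...
##....

Derivation:
Drop 1: S rot0 at col 0 lands with bottom-row=0; cleared 0 line(s) (total 0); column heights now [1 2 2 0 0 0], max=2
Drop 2: O rot1 at col 2 lands with bottom-row=2; cleared 0 line(s) (total 0); column heights now [1 2 4 4 0 0], max=4
Drop 3: T rot0 at col 0 lands with bottom-row=4; cleared 0 line(s) (total 0); column heights now [5 6 5 4 0 0], max=6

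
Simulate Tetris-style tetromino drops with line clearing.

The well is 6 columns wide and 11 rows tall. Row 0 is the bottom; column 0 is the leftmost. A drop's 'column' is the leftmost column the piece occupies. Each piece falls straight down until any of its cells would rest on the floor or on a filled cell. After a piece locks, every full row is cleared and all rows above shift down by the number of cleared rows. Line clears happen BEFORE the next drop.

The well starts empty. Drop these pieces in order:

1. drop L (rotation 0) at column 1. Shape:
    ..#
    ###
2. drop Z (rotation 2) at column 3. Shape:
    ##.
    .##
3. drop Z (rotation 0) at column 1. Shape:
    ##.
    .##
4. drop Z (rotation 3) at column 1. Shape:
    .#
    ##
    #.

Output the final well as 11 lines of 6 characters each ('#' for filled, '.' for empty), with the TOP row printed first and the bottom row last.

Answer: ......
......
......
..#...
.##...
.#....
.##...
..##..
...##.
...###
.###..

Derivation:
Drop 1: L rot0 at col 1 lands with bottom-row=0; cleared 0 line(s) (total 0); column heights now [0 1 1 2 0 0], max=2
Drop 2: Z rot2 at col 3 lands with bottom-row=1; cleared 0 line(s) (total 0); column heights now [0 1 1 3 3 2], max=3
Drop 3: Z rot0 at col 1 lands with bottom-row=3; cleared 0 line(s) (total 0); column heights now [0 5 5 4 3 2], max=5
Drop 4: Z rot3 at col 1 lands with bottom-row=5; cleared 0 line(s) (total 0); column heights now [0 7 8 4 3 2], max=8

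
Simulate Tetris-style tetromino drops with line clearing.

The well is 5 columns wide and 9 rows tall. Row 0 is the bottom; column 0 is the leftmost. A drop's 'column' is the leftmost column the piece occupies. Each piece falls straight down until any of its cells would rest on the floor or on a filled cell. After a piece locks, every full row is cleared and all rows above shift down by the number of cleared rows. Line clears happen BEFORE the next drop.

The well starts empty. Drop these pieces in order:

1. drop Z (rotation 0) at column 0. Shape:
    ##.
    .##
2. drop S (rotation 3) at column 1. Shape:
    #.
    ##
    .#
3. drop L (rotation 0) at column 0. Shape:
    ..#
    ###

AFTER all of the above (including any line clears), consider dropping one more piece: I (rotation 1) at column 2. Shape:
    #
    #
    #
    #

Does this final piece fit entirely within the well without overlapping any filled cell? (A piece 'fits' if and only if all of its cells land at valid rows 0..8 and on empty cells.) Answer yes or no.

Drop 1: Z rot0 at col 0 lands with bottom-row=0; cleared 0 line(s) (total 0); column heights now [2 2 1 0 0], max=2
Drop 2: S rot3 at col 1 lands with bottom-row=1; cleared 0 line(s) (total 0); column heights now [2 4 3 0 0], max=4
Drop 3: L rot0 at col 0 lands with bottom-row=4; cleared 0 line(s) (total 0); column heights now [5 5 6 0 0], max=6
Test piece I rot1 at col 2 (width 1): heights before test = [5 5 6 0 0]; fits = False

Answer: no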